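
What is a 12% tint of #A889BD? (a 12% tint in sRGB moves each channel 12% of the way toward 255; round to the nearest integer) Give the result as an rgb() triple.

rgb(178, 151, 197)

#A889BD is rgb(168, 137, 189).
Per channel, c → c + 0.12(255 − c):
  R: 168 + 10.44 = 178.44 → 178
  G: 137 + 0.12×(255−137) = 137 + 14.16 = 151.16 → 151
  B: 189 + 0.12×(255−189) = 189 + 7.92 = 196.92 → 197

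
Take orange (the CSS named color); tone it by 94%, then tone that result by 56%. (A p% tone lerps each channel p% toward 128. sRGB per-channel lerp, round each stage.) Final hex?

CSS orange is rgb(255, 165, 0).
A 94% tone moves each channel 94% toward 128:
  R: 255 − 119.38 = 135.62 → 136
  G: 165 + 0.94×(128−165) = 165 − 34.78 = 130.22 → 130
  B: 0 + 0.94×(128−0) = 0 + 120.32 = 120.32 → 120
After the tone: rgb(136, 130, 120) = #888278.
A 56% tone moves each channel 56% toward 128:
  R: 136 + 0.56×(128−136) = 136 − 4.48 = 131.52 → 132
  G: 130 + 0.56×(128−130) = 130 − 1.12 = 128.88 → 129
  B: 120 + 0.56×(128−120) = 120 + 4.48 = 124.48 → 124
rgb(132, 129, 124) = #84817c.

#84817c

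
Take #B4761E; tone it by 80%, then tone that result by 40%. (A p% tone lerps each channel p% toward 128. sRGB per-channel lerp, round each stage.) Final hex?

#867F74

#B4761E is rgb(180, 118, 30).
Per channel, c → c + 0.8(128 − c):
  R: 180 + 0.8×(128−180) = 180 − 41.6 = 138.4 → 138
  G: 118 + 8 = 126 → 126
  B: 30 + 0.8×(128−30) = 30 + 78.4 = 108.4 → 108
After the tone: rgb(138, 126, 108) = #8A7E6C.
Per channel, c → c + 0.4(128 − c):
  R: 138 + 0.4×(128−138) = 138 − 4 = 134 → 134
  G: 126 + 0.4×(128−126) = 126 + 0.8 = 126.8 → 127
  B: 108 + 8 = 116 → 116
rgb(134, 127, 116) = #867F74.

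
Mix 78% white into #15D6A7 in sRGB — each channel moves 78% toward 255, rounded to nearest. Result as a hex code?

#CCF6EC

#15D6A7 is rgb(21, 214, 167).
Per channel, c → c + 0.78(255 − c):
  R: 21 + 0.78×(255−21) = 21 + 182.52 = 203.52 → 204
  G: 214 + 0.78×(255−214) = 214 + 31.98 = 245.98 → 246
  B: 167 + 0.78×(255−167) = 167 + 68.64 = 235.64 → 236
rgb(204, 246, 236) = #CCF6EC.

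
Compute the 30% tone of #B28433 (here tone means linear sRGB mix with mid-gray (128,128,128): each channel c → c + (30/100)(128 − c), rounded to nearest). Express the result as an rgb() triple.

rgb(163, 131, 74)

#B28433 is rgb(178, 132, 51).
Per channel, c → c + 0.3(128 − c):
  R: 178 + 0.3×(128−178) = 178 − 15 = 163 → 163
  G: 132 − 1.2 = 130.8 → 131
  B: 51 + 0.3×(128−51) = 51 + 23.1 = 74.1 → 74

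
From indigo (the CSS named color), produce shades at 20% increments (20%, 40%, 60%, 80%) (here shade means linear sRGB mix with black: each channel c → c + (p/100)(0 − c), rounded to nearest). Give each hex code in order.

#3c0068, #2d004e, #1e0034, #0f001a

CSS indigo is rgb(75, 0, 130).
20%: (75 − 15 = 60→60, 0→0, 130 − 26 = 104→104) → #3c0068
40%: (75 − 30 = 45→45, 0→0, 130 − 52 = 78→78) → #2d004e
60%: (75 − 45 = 30→30, 0→0, 130 − 78 = 52→52) → #1e0034
80%: (75 − 60 = 15→15, 0→0, 130 − 104 = 26→26) → #0f001a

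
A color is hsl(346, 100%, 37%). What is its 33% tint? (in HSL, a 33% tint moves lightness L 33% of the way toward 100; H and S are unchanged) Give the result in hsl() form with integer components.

hsl(346, 100%, 58%)

L moves 33% from 37 toward 100: 37 + 20.79 = 57.79 → 58.
H and S are unchanged.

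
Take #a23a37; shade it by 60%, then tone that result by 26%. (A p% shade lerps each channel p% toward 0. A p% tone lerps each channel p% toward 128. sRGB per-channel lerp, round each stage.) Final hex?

#513232

#a23a37 is rgb(162, 58, 55).
A 60% shade moves each channel 60% toward 0:
  R: 162 − 97.2 = 64.8 → 65
  G: 58 + 0.6×(0−58) = 58 − 34.8 = 23.2 → 23
  B: 55 − 33 = 22 → 22
After the shade: rgb(65, 23, 22) = #411716.
A 26% tone moves each channel 26% toward 128:
  R: 65 + 0.26×(128−65) = 65 + 16.38 = 81.38 → 81
  G: 23 + 27.3 = 50.3 → 50
  B: 22 + 27.56 = 49.56 → 50
rgb(81, 50, 50) = #513232.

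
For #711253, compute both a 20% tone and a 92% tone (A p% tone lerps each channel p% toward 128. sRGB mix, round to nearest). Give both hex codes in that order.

#74285C, #7F777C

#711253 is rgb(113, 18, 83).
20% tone:
  R: 113 + 3 = 116 → 116
  G: 18 + 0.2×(128−18) = 18 + 22 = 40 → 40
  B: 83 + 0.2×(128−83) = 83 + 9 = 92 → 92
  → #74285C
92% tone:
  R: 113 + 13.8 = 126.8 → 127
  G: 18 + 0.92×(128−18) = 18 + 101.2 = 119.2 → 119
  B: 83 + 41.4 = 124.4 → 124
  → #7F777C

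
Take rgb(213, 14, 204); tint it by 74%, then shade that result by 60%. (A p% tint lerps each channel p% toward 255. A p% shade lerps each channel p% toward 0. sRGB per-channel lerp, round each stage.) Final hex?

#624D61

Lerp each channel 74% toward 255:
  R: 213 + 31.08 = 244.08 → 244
  G: 14 + 178.34 = 192.34 → 192
  B: 204 + 0.74×(255−204) = 204 + 37.74 = 241.74 → 242
After the tint: rgb(244, 192, 242) = #F4C0F2.
Lerp each channel 60% toward 0:
  R: 244 + 0.6×(0−244) = 244 − 146.4 = 97.6 → 98
  G: 192 − 115.2 = 76.8 → 77
  B: 242 − 145.2 = 96.8 → 97
rgb(98, 77, 97) = #624D61.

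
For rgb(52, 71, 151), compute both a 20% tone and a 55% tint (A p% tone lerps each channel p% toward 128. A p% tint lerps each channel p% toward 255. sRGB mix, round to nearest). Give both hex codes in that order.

#435292, #a4acd0

20% tone:
  R: 52 + 15.2 = 67.2 → 67
  G: 71 + 0.2×(128−71) = 71 + 11.4 = 82.4 → 82
  B: 151 + 0.2×(128−151) = 151 − 4.6 = 146.4 → 146
  → #435292
55% tint:
  R: 52 + 0.55×(255−52) = 52 + 111.65 = 163.65 → 164
  G: 71 + 101.2 = 172.2 → 172
  B: 151 + 57.2 = 208.2 → 208
  → #a4acd0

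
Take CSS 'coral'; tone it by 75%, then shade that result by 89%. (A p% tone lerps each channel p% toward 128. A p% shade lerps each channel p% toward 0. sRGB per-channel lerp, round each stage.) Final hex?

#120E0D

CSS coral is rgb(255, 127, 80).
Per channel, c → c + 0.75(128 − c):
  R: 255 + 0.75×(128−255) = 255 − 95.25 = 159.75 → 160
  G: 127 + 0.75×(128−127) = 127 + 0.75 = 127.75 → 128
  B: 80 + 36 = 116 → 116
After the tone: rgb(160, 128, 116) = #A08074.
An 89% shade moves each channel 89% toward 0:
  R: 160 − 142.4 = 17.6 → 18
  G: 128 + 0.89×(0−128) = 128 − 113.92 = 14.08 → 14
  B: 116 + 0.89×(0−116) = 116 − 103.24 = 12.76 → 13
rgb(18, 14, 13) = #120E0D.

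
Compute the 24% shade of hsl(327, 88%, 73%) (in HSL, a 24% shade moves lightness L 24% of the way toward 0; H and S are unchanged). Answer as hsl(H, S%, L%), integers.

hsl(327, 88%, 55%)

L moves 24% from 73 toward 0: 73 − 17.52 = 55.48 → 55.
H and S are unchanged.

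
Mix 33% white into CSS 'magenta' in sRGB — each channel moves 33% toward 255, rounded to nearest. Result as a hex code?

#FF54FF

CSS magenta is rgb(255, 0, 255).
Lerp each channel 33% toward 255:
  R: 255 + 0 = 255 → 255
  G: 0 + 0.33×(255−0) = 0 + 84.15 = 84.15 → 84
  B: 255 + 0 = 255 → 255
rgb(255, 84, 255) = #FF54FF.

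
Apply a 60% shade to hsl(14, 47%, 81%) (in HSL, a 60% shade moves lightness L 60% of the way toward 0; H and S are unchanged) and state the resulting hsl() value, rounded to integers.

L moves 60% from 81 toward 0: 81 − 48.6 = 32.4 → 32.
H and S are unchanged.

hsl(14, 47%, 32%)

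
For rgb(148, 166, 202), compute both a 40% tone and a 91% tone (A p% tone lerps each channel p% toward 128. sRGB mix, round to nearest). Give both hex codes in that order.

40% tone:
  R: 148 + 0.4×(128−148) = 148 − 8 = 140 → 140
  G: 166 − 15.2 = 150.8 → 151
  B: 202 + 0.4×(128−202) = 202 − 29.6 = 172.4 → 172
  → #8C97AC
91% tone:
  R: 148 + 0.91×(128−148) = 148 − 18.2 = 129.8 → 130
  G: 166 − 34.58 = 131.42 → 131
  B: 202 − 67.34 = 134.66 → 135
  → #828387

#8C97AC, #828387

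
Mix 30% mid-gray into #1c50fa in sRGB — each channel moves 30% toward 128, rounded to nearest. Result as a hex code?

#1c50fa is rgb(28, 80, 250).
A 30% tone moves each channel 30% toward 128:
  R: 28 + 30 = 58 → 58
  G: 80 + 0.3×(128−80) = 80 + 14.4 = 94.4 → 94
  B: 250 − 36.6 = 213.4 → 213
rgb(58, 94, 213) = #3a5ed5.

#3a5ed5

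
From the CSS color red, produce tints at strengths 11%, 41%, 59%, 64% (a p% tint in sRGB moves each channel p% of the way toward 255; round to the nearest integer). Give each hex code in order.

CSS red is rgb(255, 0, 0).
11%: (255→255, 0 + 28.05 = 28.05→28, 0 + 28.05 = 28.05→28) → #FF1C1C
41%: (255→255, 0 + 104.55 = 104.55→105, 0 + 104.55 = 104.55→105) → #FF6969
59%: (255→255, 0 + 150.45 = 150.45→150, 0 + 150.45 = 150.45→150) → #FF9696
64%: (255→255, 0 + 163.2 = 163.2→163, 0 + 163.2 = 163.2→163) → #FFA3A3

#FF1C1C, #FF6969, #FF9696, #FFA3A3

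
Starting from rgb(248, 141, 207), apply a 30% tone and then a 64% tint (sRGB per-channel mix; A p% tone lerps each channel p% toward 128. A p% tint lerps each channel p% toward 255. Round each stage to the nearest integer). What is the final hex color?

#f0d5e5

Per channel, c → c + 0.3(128 − c):
  R: 248 − 36 = 212 → 212
  G: 141 + 0.3×(128−141) = 141 − 3.9 = 137.1 → 137
  B: 207 + 0.3×(128−207) = 207 − 23.7 = 183.3 → 183
After the tone: rgb(212, 137, 183) = #d489b7.
Per channel, c → c + 0.64(255 − c):
  R: 212 + 0.64×(255−212) = 212 + 27.52 = 239.52 → 240
  G: 137 + 0.64×(255−137) = 137 + 75.52 = 212.52 → 213
  B: 183 + 46.08 = 229.08 → 229
rgb(240, 213, 229) = #f0d5e5.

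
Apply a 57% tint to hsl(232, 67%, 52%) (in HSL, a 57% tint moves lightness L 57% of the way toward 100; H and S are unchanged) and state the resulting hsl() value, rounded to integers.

hsl(232, 67%, 79%)

L moves 57% from 52 toward 100: 52 + 27.36 = 79.36 → 79.
H and S are unchanged.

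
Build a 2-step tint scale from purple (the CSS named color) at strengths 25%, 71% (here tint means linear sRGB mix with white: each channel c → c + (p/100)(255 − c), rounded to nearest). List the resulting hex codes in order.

#A040A0, #DAB5DA

CSS purple is rgb(128, 0, 128).
25%: (128 + 31.75 = 159.75→160, 0 + 63.75 = 63.75→64, 128 + 31.75 = 159.75→160) → #A040A0
71%: (128 + 90.17 = 218.17→218, 0 + 181.05 = 181.05→181, 128 + 90.17 = 218.17→218) → #DAB5DA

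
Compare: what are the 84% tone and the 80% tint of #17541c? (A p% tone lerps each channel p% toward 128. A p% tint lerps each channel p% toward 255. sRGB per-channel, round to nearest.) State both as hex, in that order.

#17541c is rgb(23, 84, 28).
84% tone:
  R: 23 + 0.84×(128−23) = 23 + 88.2 = 111.2 → 111
  G: 84 + 36.96 = 120.96 → 121
  B: 28 + 0.84×(128−28) = 28 + 84 = 112 → 112
  → #6f7970
80% tint:
  R: 23 + 185.6 = 208.6 → 209
  G: 84 + 136.8 = 220.8 → 221
  B: 28 + 181.6 = 209.6 → 210
  → #d1ddd2

#6f7970, #d1ddd2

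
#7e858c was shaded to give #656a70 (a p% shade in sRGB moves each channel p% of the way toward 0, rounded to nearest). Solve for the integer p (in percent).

20%

#7e858c is rgb(126, 133, 140); #656a70 is rgb(101, 106, 112).
On the B channel (widest range): 112 ≈ 140 + (p/100)(0 − 140), so p ≈ 100×(112 − 140)/(0 − 140) = -2800/-140 = 20.00.
p = 20 reproduces all three channels after rounding.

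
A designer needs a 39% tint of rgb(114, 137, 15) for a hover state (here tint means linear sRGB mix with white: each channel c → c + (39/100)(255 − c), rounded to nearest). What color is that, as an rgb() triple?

A 39% tint moves each channel 39% toward 255:
  R: 114 + 0.39×(255−114) = 114 + 54.99 = 168.99 → 169
  G: 137 + 0.39×(255−137) = 137 + 46.02 = 183.02 → 183
  B: 15 + 0.39×(255−15) = 15 + 93.6 = 108.6 → 109

rgb(169, 183, 109)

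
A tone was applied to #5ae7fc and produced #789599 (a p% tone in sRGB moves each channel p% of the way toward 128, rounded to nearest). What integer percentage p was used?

#5ae7fc is rgb(90, 231, 252); #789599 is rgb(120, 149, 153).
On the B channel (widest range): 153 ≈ 252 + (p/100)(128 − 252), so p ≈ 100×(153 − 252)/(128 − 252) = -9900/-124 = 79.84.
p = 80 reproduces all three channels after rounding.

80%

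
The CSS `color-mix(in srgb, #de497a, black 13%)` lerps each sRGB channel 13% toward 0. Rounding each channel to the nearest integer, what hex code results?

#c1406a

#de497a is rgb(222, 73, 122).
Per channel, c → c + 0.13(0 − c):
  R: 222 + 0.13×(0−222) = 222 − 28.86 = 193.14 → 193
  G: 73 + 0.13×(0−73) = 73 − 9.49 = 63.51 → 64
  B: 122 + 0.13×(0−122) = 122 − 15.86 = 106.14 → 106
rgb(193, 64, 106) = #c1406a.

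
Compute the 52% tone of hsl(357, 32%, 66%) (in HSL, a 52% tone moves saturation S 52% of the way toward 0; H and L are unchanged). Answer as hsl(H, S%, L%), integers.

S moves 52% from 32 toward 0: 32 − 16.64 = 15.36 → 15.
H and L are unchanged.

hsl(357, 15%, 66%)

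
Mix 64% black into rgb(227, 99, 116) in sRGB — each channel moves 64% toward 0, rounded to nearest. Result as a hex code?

Per channel, c → c + 0.64(0 − c):
  R: 227 − 145.28 = 81.72 → 82
  G: 99 + 0.64×(0−99) = 99 − 63.36 = 35.64 → 36
  B: 116 + 0.64×(0−116) = 116 − 74.24 = 41.76 → 42
rgb(82, 36, 42) = #52242A.

#52242A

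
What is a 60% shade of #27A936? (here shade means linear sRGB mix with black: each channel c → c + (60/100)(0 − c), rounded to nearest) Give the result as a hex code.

#104416

#27A936 is rgb(39, 169, 54).
Lerp each channel 60% toward 0:
  R: 39 + 0.6×(0−39) = 39 − 23.4 = 15.6 → 16
  G: 169 − 101.4 = 67.6 → 68
  B: 54 − 32.4 = 21.6 → 22
rgb(16, 68, 22) = #104416.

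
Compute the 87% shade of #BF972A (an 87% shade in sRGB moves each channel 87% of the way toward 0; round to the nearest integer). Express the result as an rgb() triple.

#BF972A is rgb(191, 151, 42).
Per channel, c → c + 0.87(0 − c):
  R: 191 + 0.87×(0−191) = 191 − 166.17 = 24.83 → 25
  G: 151 + 0.87×(0−151) = 151 − 131.37 = 19.63 → 20
  B: 42 − 36.54 = 5.46 → 5

rgb(25, 20, 5)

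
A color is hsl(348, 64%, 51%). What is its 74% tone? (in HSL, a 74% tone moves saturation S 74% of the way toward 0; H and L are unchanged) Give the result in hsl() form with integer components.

S moves 74% from 64 toward 0: 64 − 47.36 = 16.64 → 17.
H and L are unchanged.

hsl(348, 17%, 51%)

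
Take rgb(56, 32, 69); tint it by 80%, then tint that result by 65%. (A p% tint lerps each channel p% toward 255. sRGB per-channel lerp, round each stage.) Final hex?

#F1EFF2

Lerp each channel 80% toward 255:
  R: 56 + 0.8×(255−56) = 56 + 159.2 = 215.2 → 215
  G: 32 + 178.4 = 210.4 → 210
  B: 69 + 148.8 = 217.8 → 218
After the tint: rgb(215, 210, 218) = #D7D2DA.
Lerp each channel 65% toward 255:
  R: 215 + 26 = 241 → 241
  G: 210 + 0.65×(255−210) = 210 + 29.25 = 239.25 → 239
  B: 218 + 24.05 = 242.05 → 242
rgb(241, 239, 242) = #F1EFF2.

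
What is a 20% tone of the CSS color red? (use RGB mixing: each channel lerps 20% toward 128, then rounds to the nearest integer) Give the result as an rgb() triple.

CSS red is rgb(255, 0, 0).
Lerp each channel 20% toward 128:
  R: 255 + 0.2×(128−255) = 255 − 25.4 = 229.6 → 230
  G: 0 + 25.6 = 25.6 → 26
  B: 0 + 25.6 = 25.6 → 26

rgb(230, 26, 26)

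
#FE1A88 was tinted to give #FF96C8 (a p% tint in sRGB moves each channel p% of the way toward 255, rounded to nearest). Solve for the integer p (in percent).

54%

#FE1A88 is rgb(254, 26, 136); #FF96C8 is rgb(255, 150, 200).
On the G channel (widest range): 150 ≈ 26 + (p/100)(255 − 26), so p ≈ 100×(150 − 26)/(255 − 26) = 12400/229 = 54.15.
p = 54 reproduces all three channels after rounding.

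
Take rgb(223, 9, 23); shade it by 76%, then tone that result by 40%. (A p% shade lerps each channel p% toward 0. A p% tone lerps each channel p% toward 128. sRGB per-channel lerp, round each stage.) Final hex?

Lerp each channel 76% toward 0:
  R: 223 − 169.48 = 53.52 → 54
  G: 9 − 6.84 = 2.16 → 2
  B: 23 − 17.48 = 5.52 → 6
After the shade: rgb(54, 2, 6) = #360206.
Lerp each channel 40% toward 128:
  R: 54 + 29.6 = 83.6 → 84
  G: 2 + 0.4×(128−2) = 2 + 50.4 = 52.4 → 52
  B: 6 + 0.4×(128−6) = 6 + 48.8 = 54.8 → 55
rgb(84, 52, 55) = #543437.

#543437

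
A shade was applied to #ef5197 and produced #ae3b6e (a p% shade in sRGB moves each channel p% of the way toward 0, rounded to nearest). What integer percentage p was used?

27%

#ef5197 is rgb(239, 81, 151); #ae3b6e is rgb(174, 59, 110).
On the R channel (widest range): 174 ≈ 239 + (p/100)(0 − 239), so p ≈ 100×(174 − 239)/(0 − 239) = -6500/-239 = 27.20.
p = 27 reproduces all three channels after rounding.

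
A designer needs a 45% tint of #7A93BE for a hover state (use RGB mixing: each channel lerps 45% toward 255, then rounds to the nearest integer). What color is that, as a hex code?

#7A93BE is rgb(122, 147, 190).
Lerp each channel 45% toward 255:
  R: 122 + 0.45×(255−122) = 122 + 59.85 = 181.85 → 182
  G: 147 + 0.45×(255−147) = 147 + 48.6 = 195.6 → 196
  B: 190 + 29.25 = 219.25 → 219
rgb(182, 196, 219) = #B6C4DB.

#B6C4DB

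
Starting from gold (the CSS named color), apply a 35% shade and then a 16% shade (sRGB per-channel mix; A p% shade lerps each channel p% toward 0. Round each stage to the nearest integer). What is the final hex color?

CSS gold is rgb(255, 215, 0).
Per channel, c → c + 0.35(0 − c):
  R: 255 − 89.25 = 165.75 → 166
  G: 215 − 75.25 = 139.75 → 140
  B: 0 + 0.35×(0−0) = 0 + 0 = 0 → 0
After the shade: rgb(166, 140, 0) = #A68C00.
A 16% shade moves each channel 16% toward 0:
  R: 166 + 0.16×(0−166) = 166 − 26.56 = 139.44 → 139
  G: 140 + 0.16×(0−140) = 140 − 22.4 = 117.6 → 118
  B: 0 + 0.16×(0−0) = 0 + 0 = 0 → 0
rgb(139, 118, 0) = #8B7600.

#8B7600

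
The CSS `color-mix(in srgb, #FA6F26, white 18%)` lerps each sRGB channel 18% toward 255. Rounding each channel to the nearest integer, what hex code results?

#FA6F26 is rgb(250, 111, 38).
Lerp each channel 18% toward 255:
  R: 250 + 0.18×(255−250) = 250 + 0.9 = 250.9 → 251
  G: 111 + 25.92 = 136.92 → 137
  B: 38 + 39.06 = 77.06 → 77
rgb(251, 137, 77) = #FB894D.

#FB894D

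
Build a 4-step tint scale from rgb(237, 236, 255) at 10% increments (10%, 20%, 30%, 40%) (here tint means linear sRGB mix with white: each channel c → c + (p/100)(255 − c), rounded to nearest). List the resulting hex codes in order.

#EFEEFF, #F1F0FF, #F2F2FF, #F4F4FF

10%: (237 + 1.8 = 238.8→239, 236 + 1.9 = 237.9→238, 255→255) → #EFEEFF
20%: (237 + 3.6 = 240.6→241, 236 + 3.8 = 239.8→240, 255→255) → #F1F0FF
30%: (237 + 5.4 = 242.4→242, 236 + 5.7 = 241.7→242, 255→255) → #F2F2FF
40%: (237 + 7.2 = 244.2→244, 236 + 7.6 = 243.6→244, 255→255) → #F4F4FF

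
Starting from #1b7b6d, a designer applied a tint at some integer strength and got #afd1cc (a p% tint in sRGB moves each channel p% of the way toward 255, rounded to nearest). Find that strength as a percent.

65%

#1b7b6d is rgb(27, 123, 109); #afd1cc is rgb(175, 209, 204).
On the R channel (widest range): 175 ≈ 27 + (p/100)(255 − 27), so p ≈ 100×(175 − 27)/(255 − 27) = 14800/228 = 64.91.
p = 65 reproduces all three channels after rounding.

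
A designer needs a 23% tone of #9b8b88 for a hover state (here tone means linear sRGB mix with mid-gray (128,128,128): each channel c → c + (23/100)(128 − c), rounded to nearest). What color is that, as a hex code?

#958886

#9b8b88 is rgb(155, 139, 136).
A 23% tone moves each channel 23% toward 128:
  R: 155 + 0.23×(128−155) = 155 − 6.21 = 148.79 → 149
  G: 139 − 2.53 = 136.47 → 136
  B: 136 + 0.23×(128−136) = 136 − 1.84 = 134.16 → 134
rgb(149, 136, 134) = #958886.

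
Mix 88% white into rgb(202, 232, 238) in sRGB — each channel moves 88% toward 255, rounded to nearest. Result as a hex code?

#F9FCFD

Lerp each channel 88% toward 255:
  R: 202 + 0.88×(255−202) = 202 + 46.64 = 248.64 → 249
  G: 232 + 0.88×(255−232) = 232 + 20.24 = 252.24 → 252
  B: 238 + 14.96 = 252.96 → 253
rgb(249, 252, 253) = #F9FCFD.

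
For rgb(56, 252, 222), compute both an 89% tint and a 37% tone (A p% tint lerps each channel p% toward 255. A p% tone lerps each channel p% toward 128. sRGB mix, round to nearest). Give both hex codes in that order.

89% tint:
  R: 56 + 177.11 = 233.11 → 233
  G: 252 + 0.89×(255−252) = 252 + 2.67 = 254.67 → 255
  B: 222 + 0.89×(255−222) = 222 + 29.37 = 251.37 → 251
  → #e9fffb
37% tone:
  R: 56 + 0.37×(128−56) = 56 + 26.64 = 82.64 → 83
  G: 252 − 45.88 = 206.12 → 206
  B: 222 + 0.37×(128−222) = 222 − 34.78 = 187.22 → 187
  → #53cebb

#e9fffb, #53cebb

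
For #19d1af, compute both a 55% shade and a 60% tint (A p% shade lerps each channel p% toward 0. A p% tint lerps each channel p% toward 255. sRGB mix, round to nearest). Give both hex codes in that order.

#0b5e4f, #a3eddf

#19d1af is rgb(25, 209, 175).
55% shade:
  R: 25 − 13.75 = 11.25 → 11
  G: 209 + 0.55×(0−209) = 209 − 114.95 = 94.05 → 94
  B: 175 − 96.25 = 78.75 → 79
  → #0b5e4f
60% tint:
  R: 25 + 0.6×(255−25) = 25 + 138 = 163 → 163
  G: 209 + 0.6×(255−209) = 209 + 27.6 = 236.6 → 237
  B: 175 + 0.6×(255−175) = 175 + 48 = 223 → 223
  → #a3eddf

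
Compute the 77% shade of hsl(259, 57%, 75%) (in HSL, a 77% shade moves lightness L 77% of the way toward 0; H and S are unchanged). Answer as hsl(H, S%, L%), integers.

hsl(259, 57%, 17%)

L moves 77% from 75 toward 0: 75 − 57.75 = 17.25 → 17.
H and S are unchanged.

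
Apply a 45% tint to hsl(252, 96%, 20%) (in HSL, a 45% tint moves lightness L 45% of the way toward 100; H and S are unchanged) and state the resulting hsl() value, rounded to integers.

hsl(252, 96%, 56%)

L moves 45% from 20 toward 100: 20 + 36 = 56 → 56.
H and S are unchanged.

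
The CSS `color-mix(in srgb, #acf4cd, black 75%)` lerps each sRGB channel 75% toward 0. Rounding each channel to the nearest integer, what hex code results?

#2b3d33

#acf4cd is rgb(172, 244, 205).
A 75% shade moves each channel 75% toward 0:
  R: 172 − 129 = 43 → 43
  G: 244 − 183 = 61 → 61
  B: 205 + 0.75×(0−205) = 205 − 153.75 = 51.25 → 51
rgb(43, 61, 51) = #2b3d33.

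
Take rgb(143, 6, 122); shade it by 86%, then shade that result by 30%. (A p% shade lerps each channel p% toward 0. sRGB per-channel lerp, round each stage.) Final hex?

Per channel, c → c + 0.86(0 − c):
  R: 143 − 122.98 = 20.02 → 20
  G: 6 + 0.86×(0−6) = 6 − 5.16 = 0.84 → 1
  B: 122 + 0.86×(0−122) = 122 − 104.92 = 17.08 → 17
After the shade: rgb(20, 1, 17) = #140111.
Lerp each channel 30% toward 0:
  R: 20 + 0.3×(0−20) = 20 − 6 = 14 → 14
  G: 1 − 0.3 = 0.7 → 1
  B: 17 + 0.3×(0−17) = 17 − 5.1 = 11.9 → 12
rgb(14, 1, 12) = #0E010C.

#0E010C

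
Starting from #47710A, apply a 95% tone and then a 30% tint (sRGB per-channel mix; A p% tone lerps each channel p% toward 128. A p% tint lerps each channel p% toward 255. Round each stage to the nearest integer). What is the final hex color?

#A4A5A2

#47710A is rgb(71, 113, 10).
Lerp each channel 95% toward 128:
  R: 71 + 0.95×(128−71) = 71 + 54.15 = 125.15 → 125
  G: 113 + 14.25 = 127.25 → 127
  B: 10 + 112.1 = 122.1 → 122
After the tone: rgb(125, 127, 122) = #7D7F7A.
A 30% tint moves each channel 30% toward 255:
  R: 125 + 0.3×(255−125) = 125 + 39 = 164 → 164
  G: 127 + 38.4 = 165.4 → 165
  B: 122 + 0.3×(255−122) = 122 + 39.9 = 161.9 → 162
rgb(164, 165, 162) = #A4A5A2.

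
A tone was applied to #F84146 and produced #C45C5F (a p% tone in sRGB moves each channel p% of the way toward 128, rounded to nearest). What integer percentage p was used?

43%

#F84146 is rgb(248, 65, 70); #C45C5F is rgb(196, 92, 95).
On the R channel (widest range): 196 ≈ 248 + (p/100)(128 − 248), so p ≈ 100×(196 − 248)/(128 − 248) = -5200/-120 = 43.33.
p = 43 reproduces all three channels after rounding.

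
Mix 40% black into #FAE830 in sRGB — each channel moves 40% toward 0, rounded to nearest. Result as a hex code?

#FAE830 is rgb(250, 232, 48).
A 40% shade moves each channel 40% toward 0:
  R: 250 + 0.4×(0−250) = 250 − 100 = 150 → 150
  G: 232 − 92.8 = 139.2 → 139
  B: 48 + 0.4×(0−48) = 48 − 19.2 = 28.8 → 29
rgb(150, 139, 29) = #968B1D.

#968B1D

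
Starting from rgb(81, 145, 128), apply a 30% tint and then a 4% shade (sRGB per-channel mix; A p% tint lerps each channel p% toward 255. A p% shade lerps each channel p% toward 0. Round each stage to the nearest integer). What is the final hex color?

A 30% tint moves each channel 30% toward 255:
  R: 81 + 52.2 = 133.2 → 133
  G: 145 + 0.3×(255−145) = 145 + 33 = 178 → 178
  B: 128 + 38.1 = 166.1 → 166
After the tint: rgb(133, 178, 166) = #85b2a6.
Lerp each channel 4% toward 0:
  R: 133 + 0.04×(0−133) = 133 − 5.32 = 127.68 → 128
  G: 178 + 0.04×(0−178) = 178 − 7.12 = 170.88 → 171
  B: 166 + 0.04×(0−166) = 166 − 6.64 = 159.36 → 159
rgb(128, 171, 159) = #80ab9f.

#80ab9f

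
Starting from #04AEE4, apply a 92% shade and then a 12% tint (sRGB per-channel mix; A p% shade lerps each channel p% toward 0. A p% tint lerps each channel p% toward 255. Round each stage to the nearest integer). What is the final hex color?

#1F2B2E

#04AEE4 is rgb(4, 174, 228).
Per channel, c → c + 0.92(0 − c):
  R: 4 + 0.92×(0−4) = 4 − 3.68 = 0.32 → 0
  G: 174 + 0.92×(0−174) = 174 − 160.08 = 13.92 → 14
  B: 228 + 0.92×(0−228) = 228 − 209.76 = 18.24 → 18
After the shade: rgb(0, 14, 18) = #000E12.
Per channel, c → c + 0.12(255 − c):
  R: 0 + 0.12×(255−0) = 0 + 30.6 = 30.6 → 31
  G: 14 + 28.92 = 42.92 → 43
  B: 18 + 0.12×(255−18) = 18 + 28.44 = 46.44 → 46
rgb(31, 43, 46) = #1F2B2E.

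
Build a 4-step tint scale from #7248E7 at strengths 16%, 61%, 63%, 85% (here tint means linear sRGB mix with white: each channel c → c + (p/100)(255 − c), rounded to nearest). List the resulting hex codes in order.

#7248E7 is rgb(114, 72, 231).
16%: (114 + 22.56 = 136.56→137, 72 + 29.28 = 101.28→101, 231 + 3.84 = 234.84→235) → #8965EB
61%: (114 + 86.01 = 200.01→200, 72 + 111.63 = 183.63→184, 231 + 14.64 = 245.64→246) → #C8B8F6
63%: (114 + 88.83 = 202.83→203, 72 + 115.29 = 187.29→187, 231 + 15.12 = 246.12→246) → #CBBBF6
85%: (114 + 119.85 = 233.85→234, 72 + 155.55 = 227.55→228, 231 + 20.4 = 251.4→251) → #EAE4FB

#8965EB, #C8B8F6, #CBBBF6, #EAE4FB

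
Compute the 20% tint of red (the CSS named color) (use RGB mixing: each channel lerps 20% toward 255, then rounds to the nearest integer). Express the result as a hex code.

#FF3333

CSS red is rgb(255, 0, 0).
Per channel, c → c + 0.2(255 − c):
  R: 255 + 0.2×(255−255) = 255 + 0 = 255 → 255
  G: 0 + 51 = 51 → 51
  B: 0 + 0.2×(255−0) = 0 + 51 = 51 → 51
rgb(255, 51, 51) = #FF3333.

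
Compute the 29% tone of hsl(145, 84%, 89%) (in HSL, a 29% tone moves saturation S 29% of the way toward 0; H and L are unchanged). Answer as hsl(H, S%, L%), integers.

hsl(145, 60%, 89%)

S moves 29% from 84 toward 0: 84 − 24.36 = 59.64 → 60.
H and L are unchanged.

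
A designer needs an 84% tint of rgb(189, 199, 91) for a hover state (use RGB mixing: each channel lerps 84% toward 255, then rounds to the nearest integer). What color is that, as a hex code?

#F4F6E5

Lerp each channel 84% toward 255:
  R: 189 + 0.84×(255−189) = 189 + 55.44 = 244.44 → 244
  G: 199 + 47.04 = 246.04 → 246
  B: 91 + 137.76 = 228.76 → 229
rgb(244, 246, 229) = #F4F6E5.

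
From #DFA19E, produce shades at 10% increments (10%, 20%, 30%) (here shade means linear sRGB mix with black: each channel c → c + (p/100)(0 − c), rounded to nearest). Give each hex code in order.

#DFA19E is rgb(223, 161, 158).
10%: (223 − 22.3 = 200.7→201, 161 − 16.1 = 144.9→145, 158 − 15.8 = 142.2→142) → #C9918E
20%: (223 − 44.6 = 178.4→178, 161 − 32.2 = 128.8→129, 158 − 31.6 = 126.4→126) → #B2817E
30%: (223 − 66.9 = 156.1→156, 161 − 48.3 = 112.7→113, 158 − 47.4 = 110.6→111) → #9C716F

#C9918E, #B2817E, #9C716F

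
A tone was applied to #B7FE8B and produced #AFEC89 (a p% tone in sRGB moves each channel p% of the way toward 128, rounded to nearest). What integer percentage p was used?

#B7FE8B is rgb(183, 254, 139); #AFEC89 is rgb(175, 236, 137).
On the G channel (widest range): 236 ≈ 254 + (p/100)(128 − 254), so p ≈ 100×(236 − 254)/(128 − 254) = -1800/-126 = 14.29.
p = 14 reproduces all three channels after rounding.

14%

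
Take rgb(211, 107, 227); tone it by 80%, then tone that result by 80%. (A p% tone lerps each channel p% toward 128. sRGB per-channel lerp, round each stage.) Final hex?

#837f84

Per channel, c → c + 0.8(128 − c):
  R: 211 − 66.4 = 144.6 → 145
  G: 107 + 16.8 = 123.8 → 124
  B: 227 + 0.8×(128−227) = 227 − 79.2 = 147.8 → 148
After the tone: rgb(145, 124, 148) = #917c94.
Lerp each channel 80% toward 128:
  R: 145 + 0.8×(128−145) = 145 − 13.6 = 131.4 → 131
  G: 124 + 0.8×(128−124) = 124 + 3.2 = 127.2 → 127
  B: 148 + 0.8×(128−148) = 148 − 16 = 132 → 132
rgb(131, 127, 132) = #837f84.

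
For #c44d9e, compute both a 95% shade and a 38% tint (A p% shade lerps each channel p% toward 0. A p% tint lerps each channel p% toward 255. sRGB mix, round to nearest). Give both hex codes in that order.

#c44d9e is rgb(196, 77, 158).
95% shade:
  R: 196 − 186.2 = 9.8 → 10
  G: 77 + 0.95×(0−77) = 77 − 73.15 = 3.85 → 4
  B: 158 + 0.95×(0−158) = 158 − 150.1 = 7.9 → 8
  → #0a0408
38% tint:
  R: 196 + 0.38×(255−196) = 196 + 22.42 = 218.42 → 218
  G: 77 + 67.64 = 144.64 → 145
  B: 158 + 36.86 = 194.86 → 195
  → #da91c3

#0a0408, #da91c3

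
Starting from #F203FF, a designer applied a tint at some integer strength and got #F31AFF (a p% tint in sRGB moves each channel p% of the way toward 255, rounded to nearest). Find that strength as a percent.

#F203FF is rgb(242, 3, 255); #F31AFF is rgb(243, 26, 255).
On the G channel (widest range): 26 ≈ 3 + (p/100)(255 − 3), so p ≈ 100×(26 − 3)/(255 − 3) = 2300/252 = 9.13.
p = 9 reproduces all three channels after rounding.

9%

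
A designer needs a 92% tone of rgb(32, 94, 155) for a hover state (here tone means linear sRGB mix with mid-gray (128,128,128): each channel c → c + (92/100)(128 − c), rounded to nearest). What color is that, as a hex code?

Lerp each channel 92% toward 128:
  R: 32 + 88.32 = 120.32 → 120
  G: 94 + 0.92×(128−94) = 94 + 31.28 = 125.28 → 125
  B: 155 − 24.84 = 130.16 → 130
rgb(120, 125, 130) = #787d82.

#787d82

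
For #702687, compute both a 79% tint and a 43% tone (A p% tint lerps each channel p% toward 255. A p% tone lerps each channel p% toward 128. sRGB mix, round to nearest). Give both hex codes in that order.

#702687 is rgb(112, 38, 135).
79% tint:
  R: 112 + 0.79×(255−112) = 112 + 112.97 = 224.97 → 225
  G: 38 + 0.79×(255−38) = 38 + 171.43 = 209.43 → 209
  B: 135 + 94.8 = 229.8 → 230
  → #E1D1E6
43% tone:
  R: 112 + 6.88 = 118.88 → 119
  G: 38 + 38.7 = 76.7 → 77
  B: 135 + 0.43×(128−135) = 135 − 3.01 = 131.99 → 132
  → #774D84

#E1D1E6, #774D84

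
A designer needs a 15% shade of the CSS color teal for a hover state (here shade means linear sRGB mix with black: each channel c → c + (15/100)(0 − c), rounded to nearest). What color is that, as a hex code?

CSS teal is rgb(0, 128, 128).
Lerp each channel 15% toward 0:
  R: 0 + 0.15×(0−0) = 0 + 0 = 0 → 0
  G: 128 + 0.15×(0−128) = 128 − 19.2 = 108.8 → 109
  B: 128 + 0.15×(0−128) = 128 − 19.2 = 108.8 → 109
rgb(0, 109, 109) = #006D6D.

#006D6D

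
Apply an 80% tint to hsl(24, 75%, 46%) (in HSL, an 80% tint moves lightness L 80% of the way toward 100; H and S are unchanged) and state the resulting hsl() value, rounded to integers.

hsl(24, 75%, 89%)

L moves 80% from 46 toward 100: 46 + 43.2 = 89.2 → 89.
H and S are unchanged.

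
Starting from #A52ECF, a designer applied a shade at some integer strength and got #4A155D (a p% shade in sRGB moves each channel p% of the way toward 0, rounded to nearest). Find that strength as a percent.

55%

#A52ECF is rgb(165, 46, 207); #4A155D is rgb(74, 21, 93).
On the B channel (widest range): 93 ≈ 207 + (p/100)(0 − 207), so p ≈ 100×(93 − 207)/(0 − 207) = -11400/-207 = 55.07.
p = 55 reproduces all three channels after rounding.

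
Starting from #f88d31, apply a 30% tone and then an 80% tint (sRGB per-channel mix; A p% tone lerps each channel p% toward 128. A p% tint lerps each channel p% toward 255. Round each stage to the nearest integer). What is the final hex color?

#f88d31 is rgb(248, 141, 49).
A 30% tone moves each channel 30% toward 128:
  R: 248 + 0.3×(128−248) = 248 − 36 = 212 → 212
  G: 141 + 0.3×(128−141) = 141 − 3.9 = 137.1 → 137
  B: 49 + 23.7 = 72.7 → 73
After the tone: rgb(212, 137, 73) = #d48949.
An 80% tint moves each channel 80% toward 255:
  R: 212 + 0.8×(255−212) = 212 + 34.4 = 246.4 → 246
  G: 137 + 0.8×(255−137) = 137 + 94.4 = 231.4 → 231
  B: 73 + 0.8×(255−73) = 73 + 145.6 = 218.6 → 219
rgb(246, 231, 219) = #f6e7db.

#f6e7db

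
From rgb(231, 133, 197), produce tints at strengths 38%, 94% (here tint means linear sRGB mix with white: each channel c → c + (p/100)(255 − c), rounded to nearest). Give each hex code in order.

38%: (231 + 9.12 = 240.12→240, 133 + 46.36 = 179.36→179, 197 + 22.04 = 219.04→219) → #F0B3DB
94%: (231 + 22.56 = 253.56→254, 133 + 114.68 = 247.68→248, 197 + 54.52 = 251.52→252) → #FEF8FC

#F0B3DB, #FEF8FC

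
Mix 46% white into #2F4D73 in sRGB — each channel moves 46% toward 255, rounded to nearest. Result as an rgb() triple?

#2F4D73 is rgb(47, 77, 115).
A 46% tint moves each channel 46% toward 255:
  R: 47 + 0.46×(255−47) = 47 + 95.68 = 142.68 → 143
  G: 77 + 0.46×(255−77) = 77 + 81.88 = 158.88 → 159
  B: 115 + 0.46×(255−115) = 115 + 64.4 = 179.4 → 179

rgb(143, 159, 179)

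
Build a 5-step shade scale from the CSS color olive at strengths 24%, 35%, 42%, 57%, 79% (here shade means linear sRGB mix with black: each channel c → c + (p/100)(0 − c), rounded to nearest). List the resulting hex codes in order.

#616100, #535300, #4A4A00, #373700, #1B1B00

CSS olive is rgb(128, 128, 0).
24%: (128 − 30.72 = 97.28→97, 128 − 30.72 = 97.28→97, 0→0) → #616100
35%: (128 − 44.8 = 83.2→83, 128 − 44.8 = 83.2→83, 0→0) → #535300
42%: (128 − 53.76 = 74.24→74, 128 − 53.76 = 74.24→74, 0→0) → #4A4A00
57%: (128 − 72.96 = 55.04→55, 128 − 72.96 = 55.04→55, 0→0) → #373700
79%: (128 − 101.12 = 26.88→27, 128 − 101.12 = 26.88→27, 0→0) → #1B1B00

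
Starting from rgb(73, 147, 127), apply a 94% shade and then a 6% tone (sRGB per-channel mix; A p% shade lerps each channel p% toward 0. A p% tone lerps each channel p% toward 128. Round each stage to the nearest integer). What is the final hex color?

#0B100F

Per channel, c → c + 0.94(0 − c):
  R: 73 + 0.94×(0−73) = 73 − 68.62 = 4.38 → 4
  G: 147 + 0.94×(0−147) = 147 − 138.18 = 8.82 → 9
  B: 127 + 0.94×(0−127) = 127 − 119.38 = 7.62 → 8
After the shade: rgb(4, 9, 8) = #040908.
Lerp each channel 6% toward 128:
  R: 4 + 0.06×(128−4) = 4 + 7.44 = 11.44 → 11
  G: 9 + 0.06×(128−9) = 9 + 7.14 = 16.14 → 16
  B: 8 + 7.2 = 15.2 → 15
rgb(11, 16, 15) = #0B100F.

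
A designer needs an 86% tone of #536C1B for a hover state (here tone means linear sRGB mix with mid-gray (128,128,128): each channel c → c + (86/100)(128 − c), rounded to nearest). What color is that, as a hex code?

#536C1B is rgb(83, 108, 27).
Per channel, c → c + 0.86(128 − c):
  R: 83 + 0.86×(128−83) = 83 + 38.7 = 121.7 → 122
  G: 108 + 0.86×(128−108) = 108 + 17.2 = 125.2 → 125
  B: 27 + 86.86 = 113.86 → 114
rgb(122, 125, 114) = #7A7D72.

#7A7D72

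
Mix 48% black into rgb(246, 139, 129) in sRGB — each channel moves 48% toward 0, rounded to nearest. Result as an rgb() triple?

rgb(128, 72, 67)

Lerp each channel 48% toward 0:
  R: 246 + 0.48×(0−246) = 246 − 118.08 = 127.92 → 128
  G: 139 − 66.72 = 72.28 → 72
  B: 129 + 0.48×(0−129) = 129 − 61.92 = 67.08 → 67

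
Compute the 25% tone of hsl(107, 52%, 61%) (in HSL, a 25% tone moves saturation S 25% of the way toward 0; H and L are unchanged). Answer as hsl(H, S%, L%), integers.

S moves 25% from 52 toward 0: 52 − 13 = 39 → 39.
H and L are unchanged.

hsl(107, 39%, 61%)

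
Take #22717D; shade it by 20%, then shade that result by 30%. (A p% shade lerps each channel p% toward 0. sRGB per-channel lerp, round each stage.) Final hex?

#22717D is rgb(34, 113, 125).
Lerp each channel 20% toward 0:
  R: 34 + 0.2×(0−34) = 34 − 6.8 = 27.2 → 27
  G: 113 + 0.2×(0−113) = 113 − 22.6 = 90.4 → 90
  B: 125 − 25 = 100 → 100
After the shade: rgb(27, 90, 100) = #1B5A64.
A 30% shade moves each channel 30% toward 0:
  R: 27 − 8.1 = 18.9 → 19
  G: 90 − 27 = 63 → 63
  B: 100 + 0.3×(0−100) = 100 − 30 = 70 → 70
rgb(19, 63, 70) = #133F46.

#133F46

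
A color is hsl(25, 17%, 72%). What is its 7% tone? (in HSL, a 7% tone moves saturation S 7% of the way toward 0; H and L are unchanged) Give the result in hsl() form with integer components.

S moves 7% from 17 toward 0: 17 − 1.19 = 15.81 → 16.
H and L are unchanged.

hsl(25, 16%, 72%)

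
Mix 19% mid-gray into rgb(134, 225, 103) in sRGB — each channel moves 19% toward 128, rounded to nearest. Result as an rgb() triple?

Per channel, c → c + 0.19(128 − c):
  R: 134 − 1.14 = 132.86 → 133
  G: 225 + 0.19×(128−225) = 225 − 18.43 = 206.57 → 207
  B: 103 + 0.19×(128−103) = 103 + 4.75 = 107.75 → 108

rgb(133, 207, 108)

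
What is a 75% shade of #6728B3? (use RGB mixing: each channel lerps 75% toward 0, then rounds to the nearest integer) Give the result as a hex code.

#1A0A2D

#6728B3 is rgb(103, 40, 179).
Lerp each channel 75% toward 0:
  R: 103 + 0.75×(0−103) = 103 − 77.25 = 25.75 → 26
  G: 40 − 30 = 10 → 10
  B: 179 − 134.25 = 44.75 → 45
rgb(26, 10, 45) = #1A0A2D.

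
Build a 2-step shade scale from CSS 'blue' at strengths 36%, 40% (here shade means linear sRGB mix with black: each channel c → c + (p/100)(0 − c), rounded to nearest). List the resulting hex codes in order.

CSS blue is rgb(0, 0, 255).
36%: (0→0, 0→0, 255 − 91.8 = 163.2→163) → #0000A3
40%: (0→0, 0→0, 255 − 102 = 153→153) → #000099

#0000A3, #000099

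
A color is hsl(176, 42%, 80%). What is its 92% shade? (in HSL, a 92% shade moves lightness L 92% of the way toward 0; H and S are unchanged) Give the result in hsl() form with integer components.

L moves 92% from 80 toward 0: 80 − 73.6 = 6.4 → 6.
H and S are unchanged.

hsl(176, 42%, 6%)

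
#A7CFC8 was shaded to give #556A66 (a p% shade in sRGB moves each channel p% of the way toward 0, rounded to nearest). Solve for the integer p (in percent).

#A7CFC8 is rgb(167, 207, 200); #556A66 is rgb(85, 106, 102).
On the G channel (widest range): 106 ≈ 207 + (p/100)(0 − 207), so p ≈ 100×(106 − 207)/(0 − 207) = -10100/-207 = 48.79.
p = 49 reproduces all three channels after rounding.

49%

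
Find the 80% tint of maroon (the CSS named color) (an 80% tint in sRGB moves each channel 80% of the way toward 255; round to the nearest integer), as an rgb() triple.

CSS maroon is rgb(128, 0, 0).
An 80% tint moves each channel 80% toward 255:
  R: 128 + 101.6 = 229.6 → 230
  G: 0 + 204 = 204 → 204
  B: 0 + 0.8×(255−0) = 0 + 204 = 204 → 204

rgb(230, 204, 204)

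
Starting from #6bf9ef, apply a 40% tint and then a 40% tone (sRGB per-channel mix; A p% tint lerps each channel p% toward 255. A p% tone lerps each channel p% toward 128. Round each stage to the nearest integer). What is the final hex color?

#6bf9ef is rgb(107, 249, 239).
Per channel, c → c + 0.4(255 − c):
  R: 107 + 0.4×(255−107) = 107 + 59.2 = 166.2 → 166
  G: 249 + 0.4×(255−249) = 249 + 2.4 = 251.4 → 251
  B: 239 + 0.4×(255−239) = 239 + 6.4 = 245.4 → 245
After the tint: rgb(166, 251, 245) = #a6fbf5.
Lerp each channel 40% toward 128:
  R: 166 + 0.4×(128−166) = 166 − 15.2 = 150.8 → 151
  G: 251 + 0.4×(128−251) = 251 − 49.2 = 201.8 → 202
  B: 245 + 0.4×(128−245) = 245 − 46.8 = 198.2 → 198
rgb(151, 202, 198) = #97cac6.

#97cac6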